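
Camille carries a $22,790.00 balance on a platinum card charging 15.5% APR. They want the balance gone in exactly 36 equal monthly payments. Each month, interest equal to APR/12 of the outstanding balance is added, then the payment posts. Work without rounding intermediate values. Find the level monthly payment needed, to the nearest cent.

$795.61

Monthly rate r = 15.5%/12 = 1.29167% = 0.0129167.
Level-payment amortization: P = B₀·r / (1 − (1+r)^(−n)) = 22790.00·0.0129167 / (1 − 1.01292^(−36)).
Denominator 1 − (1+r)^(−36) = 0.369991827.
P = 294.371 / 0.369991827 ≈ 795.61.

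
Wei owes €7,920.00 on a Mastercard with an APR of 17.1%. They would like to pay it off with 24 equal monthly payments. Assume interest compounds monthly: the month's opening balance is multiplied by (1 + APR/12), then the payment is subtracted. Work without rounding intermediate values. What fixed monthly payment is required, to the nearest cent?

Monthly rate r = 17.1%/12 = 1.425% = 0.01425.
Level-payment amortization: P = B₀·r / (1 − (1+r)^(−n)) = 7920.00·0.01425 / (1 − 1.01425^(−24)).
Denominator 1 − (1+r)^(−24) = 0.287935053.
P = 112.86 / 0.287935053 ≈ 391.96.

€391.96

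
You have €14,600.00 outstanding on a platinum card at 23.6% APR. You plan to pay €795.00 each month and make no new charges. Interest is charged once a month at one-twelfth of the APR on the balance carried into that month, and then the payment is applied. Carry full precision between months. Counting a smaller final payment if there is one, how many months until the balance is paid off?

Monthly rate r = 23.6%/12 = 1.96667% = 0.0196667.
Recurrence: B ← B·(1+r) − €795.00.
Month 1: interest €287.13; balance after payment €14,092.13.
Month 2: interest €277.15; balance after payment €13,574.28.
Closed form: n = −ln(1 − rB₀/P)/ln(1+r) = −ln(0.63883)/ln(1.01967) ≈ 23.009, so the balance reaches zero during payment 24.

24 months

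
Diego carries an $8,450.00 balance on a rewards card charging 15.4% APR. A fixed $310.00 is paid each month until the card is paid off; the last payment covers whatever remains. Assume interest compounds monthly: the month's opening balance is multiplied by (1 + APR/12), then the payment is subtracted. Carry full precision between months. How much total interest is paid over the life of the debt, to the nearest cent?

Monthly rate r = 15.4%/12 = 1.28333% = 0.0128333.
Payoff takes n = ⌈−ln(1 − rB₀/P)/ln(1+r)⌉ = ⌈33.760⌉ = 34 payments; the last is $235.88.
Total paid = 33·$310.00 + $235.88 = $10,465.88.
Total interest = total paid − principal = $10,465.88 − $8,450.00 = $2,015.88.

$2,015.88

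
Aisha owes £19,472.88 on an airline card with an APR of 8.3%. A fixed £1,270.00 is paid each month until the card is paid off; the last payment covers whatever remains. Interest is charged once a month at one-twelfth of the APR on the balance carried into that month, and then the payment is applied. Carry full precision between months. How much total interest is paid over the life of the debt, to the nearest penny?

£1,183.89

Monthly rate r = 8.3%/12 = 0.691667% = 0.00691667.
Payoff takes n = ⌈−ln(1 − rB₀/P)/ln(1+r)⌉ = ⌈16.265⌉ = 17 payments; the last is £336.77.
Total paid = 16·£1,270.00 + £336.77 = £20,656.77.
Total interest = total paid − principal = £20,656.77 − £19,472.88 = £1,183.89.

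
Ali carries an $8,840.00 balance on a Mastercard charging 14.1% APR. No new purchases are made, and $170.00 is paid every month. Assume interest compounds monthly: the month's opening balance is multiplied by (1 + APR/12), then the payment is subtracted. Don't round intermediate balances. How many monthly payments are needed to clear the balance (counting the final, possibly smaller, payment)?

Monthly rate r = 14.1%/12 = 1.175% = 0.01175.
Recurrence: B ← B·(1+r) − $170.00.
Month 1: interest $103.87; balance after payment $8,773.87.
Month 2: interest $103.09; balance after payment $8,706.96.
Closed form: n = −ln(1 − rB₀/P)/ln(1+r) = −ln(0.389)/ln(1.01175) ≈ 80.827, so the balance reaches zero during payment 81.

81 payments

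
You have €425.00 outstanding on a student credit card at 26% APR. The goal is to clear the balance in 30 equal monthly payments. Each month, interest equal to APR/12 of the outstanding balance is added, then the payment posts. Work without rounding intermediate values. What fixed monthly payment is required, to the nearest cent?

Monthly rate r = 26%/12 = 2.16667% = 0.0216667.
Level-payment amortization: P = B₀·r / (1 − (1+r)^(−n)) = 425.00·0.0216667 / (1 − 1.02167^(−30)).
Denominator 1 − (1+r)^(−30) = 0.474317795.
P = 9.20833 / 0.474317795 ≈ 19.41.

€19.41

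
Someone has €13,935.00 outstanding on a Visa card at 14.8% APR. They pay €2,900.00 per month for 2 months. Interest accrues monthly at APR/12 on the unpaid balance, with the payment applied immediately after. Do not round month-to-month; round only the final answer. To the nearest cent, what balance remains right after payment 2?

€8,445.08

Monthly rate r = 14.8%/12 = 1.23333% = 0.0123333.
Each month: B ← B·(1+r) − €2,900.00.
Month 1: interest €171.87; balance after payment €11,206.86.
Month 2: interest €138.22; balance after payment €8,445.08.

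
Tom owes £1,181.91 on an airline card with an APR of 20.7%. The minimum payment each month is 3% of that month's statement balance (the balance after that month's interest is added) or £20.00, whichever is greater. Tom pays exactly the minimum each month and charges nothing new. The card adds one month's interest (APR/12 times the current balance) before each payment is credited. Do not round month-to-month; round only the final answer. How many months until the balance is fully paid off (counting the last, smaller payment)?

93 months

Monthly rate r = 20.7%/12 = 1.725% = 0.01725.
While 3% of the post-interest balance exceeds £20.00, each month B ← (B·(1+r))·(1 − 0.03), i.e. B shrinks by the factor (1+r)·0.97 = 0.98673.
This holds for months 1–45. Entering month 46 the balance is £647.98; 3% of the post-interest balance is now below £20.00, so the flat £20.00 minimum applies from here.
From month 46 a fixed £20.00 at rate r clears £647.98 in 48 more payments. Total: 45 + 48 = 93 months.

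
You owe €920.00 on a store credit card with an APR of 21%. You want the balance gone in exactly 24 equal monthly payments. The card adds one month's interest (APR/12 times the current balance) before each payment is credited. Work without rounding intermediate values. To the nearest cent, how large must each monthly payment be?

Monthly rate r = 21%/12 = 1.75% = 0.0175.
Level-payment amortization: P = B₀·r / (1 − (1+r)^(−n)) = 920.00·0.0175 / (1 − 1.0175^(−24)).
Denominator 1 − (1+r)^(−24) = 0.340561999.
P = 16.1 / 0.340561999 ≈ 47.27.

€47.27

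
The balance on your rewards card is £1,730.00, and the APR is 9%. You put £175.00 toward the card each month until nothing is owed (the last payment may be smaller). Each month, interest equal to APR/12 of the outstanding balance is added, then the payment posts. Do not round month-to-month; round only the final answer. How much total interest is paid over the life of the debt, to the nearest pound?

Monthly rate r = 9%/12 = 0.75% = 0.0075.
Payoff takes n = ⌈−ln(1 − rB₀/P)/ln(1+r)⌉ = ⌈10.310⌉ = 11 payments; the last is £54.36.
Total paid = 10·£175.00 + £54.36 = £1,804.36.
Total interest = total paid − principal = £1,804.36 − £1,730.00 = £74.36.

£74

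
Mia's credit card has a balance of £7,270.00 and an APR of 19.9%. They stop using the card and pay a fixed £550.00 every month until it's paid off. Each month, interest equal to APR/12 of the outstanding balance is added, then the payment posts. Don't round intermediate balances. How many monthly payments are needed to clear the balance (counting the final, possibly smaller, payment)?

Monthly rate r = 19.9%/12 = 1.65833% = 0.0165833.
Recurrence: B ← B·(1+r) − £550.00.
Month 1: interest £120.56; balance after payment £6,840.56.
Month 2: interest £113.44; balance after payment £6,404.00.
Closed form: n = −ln(1 − rB₀/P)/ln(1+r) = −ln(0.7808)/ln(1.01658) ≈ 15.044, so the balance reaches zero during payment 16.

16 months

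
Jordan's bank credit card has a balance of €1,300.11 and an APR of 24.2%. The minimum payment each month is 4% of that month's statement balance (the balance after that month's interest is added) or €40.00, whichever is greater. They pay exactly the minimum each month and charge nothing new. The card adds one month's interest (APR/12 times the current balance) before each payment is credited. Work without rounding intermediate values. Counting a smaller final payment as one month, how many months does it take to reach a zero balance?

Monthly rate r = 24.2%/12 = 2.01667% = 0.0201667.
While 4% of the post-interest balance exceeds €40.00, each month B ← (B·(1+r))·(1 − 0.04), i.e. B shrinks by the factor (1+r)·0.96 = 0.97936.
This holds for months 1–14. Entering month 15 the balance is €970.90; 4% of the post-interest balance is now below €40.00, so the flat €40.00 minimum applies from here.
From month 15 a fixed €40.00 at rate r clears €970.90 in 34 more payments. Total: 14 + 34 = 48 months.

48 months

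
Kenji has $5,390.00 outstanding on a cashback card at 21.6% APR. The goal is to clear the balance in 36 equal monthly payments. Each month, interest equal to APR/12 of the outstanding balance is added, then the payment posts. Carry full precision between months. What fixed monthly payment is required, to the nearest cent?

Monthly rate r = 21.6%/12 = 1.8% = 0.018.
Level-payment amortization: P = B₀·r / (1 − (1+r)^(−n)) = 5390.00·0.018 / (1 − 1.018^(−36)).
Denominator 1 − (1+r)^(−36) = 0.473885838.
P = 97.02 / 0.473885838 ≈ 204.73.

$204.73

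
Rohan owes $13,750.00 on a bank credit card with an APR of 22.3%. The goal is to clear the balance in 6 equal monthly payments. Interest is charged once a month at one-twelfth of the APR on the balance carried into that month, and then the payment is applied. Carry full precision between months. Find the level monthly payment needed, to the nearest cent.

Monthly rate r = 22.3%/12 = 1.85833% = 0.0185833.
Level-payment amortization: P = B₀·r / (1 − (1+r)^(−n)) = 13750.00·0.0185833 / (1 − 1.01858^(−6)).
Denominator 1 − (1+r)^(−6) = 0.104592752.
P = 255.521 / 0.104592752 ≈ 2443.01.

$2,443.01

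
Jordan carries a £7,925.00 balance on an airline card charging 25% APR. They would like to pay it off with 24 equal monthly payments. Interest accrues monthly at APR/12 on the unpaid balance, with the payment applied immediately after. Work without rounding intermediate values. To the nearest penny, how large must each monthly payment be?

Monthly rate r = 25%/12 = 2.08333% = 0.0208333.
Level-payment amortization: P = B₀·r / (1 − (1+r)^(−n)) = 7925.00·0.0208333 / (1 − 1.02083^(−24)).
Denominator 1 − (1+r)^(−24) = 0.39034551.
P = 165.104 / 0.39034551 ≈ 422.97.

£422.97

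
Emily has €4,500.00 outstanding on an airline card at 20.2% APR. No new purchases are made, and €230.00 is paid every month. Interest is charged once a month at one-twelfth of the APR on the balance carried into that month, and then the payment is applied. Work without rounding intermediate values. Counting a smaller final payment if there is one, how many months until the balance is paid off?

24 months

Monthly rate r = 20.2%/12 = 1.68333% = 0.0168333.
Recurrence: B ← B·(1+r) − €230.00.
Month 1: interest €75.75; balance after payment €4,345.75.
Month 2: interest €73.15; balance after payment €4,188.90.
Closed form: n = −ln(1 − rB₀/P)/ln(1+r) = −ln(0.67065)/ln(1.01683) ≈ 23.932, so the balance reaches zero during payment 24.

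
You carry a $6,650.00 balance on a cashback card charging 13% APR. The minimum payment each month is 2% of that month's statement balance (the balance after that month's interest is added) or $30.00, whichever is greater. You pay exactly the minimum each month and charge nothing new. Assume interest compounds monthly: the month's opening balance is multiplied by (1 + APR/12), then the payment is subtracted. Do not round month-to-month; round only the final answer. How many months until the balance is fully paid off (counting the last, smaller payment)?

Monthly rate r = 13%/12 = 1.08333% = 0.0108333.
While 2% of the post-interest balance exceeds $30.00, each month B ← (B·(1+r))·(1 − 0.02), i.e. B shrinks by the factor (1+r)·0.98 = 0.99062.
This holds for months 1–160. Entering month 161 the balance is $1,471.37; 2% of the post-interest balance is now below $30.00, so the flat $30.00 minimum applies from here.
From month 161 a fixed $30.00 at rate r clears $1,471.37 in 71 more payments. Total: 160 + 71 = 231 months.

231 months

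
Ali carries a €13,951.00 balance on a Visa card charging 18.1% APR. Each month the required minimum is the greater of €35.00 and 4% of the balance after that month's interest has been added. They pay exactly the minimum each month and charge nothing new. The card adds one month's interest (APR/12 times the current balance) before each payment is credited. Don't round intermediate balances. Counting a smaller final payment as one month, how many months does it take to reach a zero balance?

139 months

Monthly rate r = 18.1%/12 = 1.50833% = 0.0150833.
While 4% of the post-interest balance exceeds €35.00, each month B ← (B·(1+r))·(1 − 0.04), i.e. B shrinks by the factor (1+r)·0.96 = 0.97448.
This holds for months 1–108. Entering month 109 the balance is €855.23; 4% of the post-interest balance is now below €35.00, so the flat €35.00 minimum applies from here.
From month 109 a fixed €35.00 at rate r clears €855.23 in 31 more payments. Total: 108 + 31 = 139 months.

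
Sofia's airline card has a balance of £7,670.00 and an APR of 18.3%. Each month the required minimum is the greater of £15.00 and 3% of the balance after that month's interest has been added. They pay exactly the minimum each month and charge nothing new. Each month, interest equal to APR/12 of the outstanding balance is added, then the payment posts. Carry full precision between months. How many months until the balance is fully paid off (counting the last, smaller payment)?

226 months

Monthly rate r = 18.3%/12 = 1.525% = 0.01525.
While 3% of the post-interest balance exceeds £15.00, each month B ← (B·(1+r))·(1 − 0.03), i.e. B shrinks by the factor (1+r)·0.97 = 0.98479.
This holds for months 1–180. Entering month 181 the balance is £486.24; 3% of the post-interest balance is now below £15.00, so the flat £15.00 minimum applies from here.
From month 181 a fixed £15.00 at rate r clears £486.24 in 46 more payments. Total: 180 + 46 = 226 months.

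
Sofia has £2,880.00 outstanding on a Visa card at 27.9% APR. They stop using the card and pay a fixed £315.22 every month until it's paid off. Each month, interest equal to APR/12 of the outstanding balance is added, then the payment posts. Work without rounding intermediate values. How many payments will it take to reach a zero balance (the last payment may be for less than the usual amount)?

Monthly rate r = 27.9%/12 = 2.325% = 0.02325.
Recurrence: B ← B·(1+r) − £315.22.
Month 1: interest £66.96; balance after payment £2,631.74.
Month 2: interest £61.19; balance after payment £2,377.71.
Closed form: n = −ln(1 − rB₀/P)/ln(1+r) = −ln(0.78758)/ln(1.02325) ≈ 10.390, so the balance reaches zero during payment 11.

11 months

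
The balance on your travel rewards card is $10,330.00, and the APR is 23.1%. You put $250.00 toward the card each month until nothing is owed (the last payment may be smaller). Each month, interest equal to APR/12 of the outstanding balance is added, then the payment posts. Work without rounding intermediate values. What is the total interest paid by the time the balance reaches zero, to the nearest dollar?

Monthly rate r = 23.1%/12 = 1.925% = 0.01925.
Payoff takes n = ⌈−ln(1 − rB₀/P)/ln(1+r)⌉ = ⌈83.219⌉ = 84 payments; the last is $55.23.
Total paid = 83·$250.00 + $55.23 = $20,805.23.
Total interest = total paid − principal = $20,805.23 − $10,330.00 = $10,475.23.

$10,475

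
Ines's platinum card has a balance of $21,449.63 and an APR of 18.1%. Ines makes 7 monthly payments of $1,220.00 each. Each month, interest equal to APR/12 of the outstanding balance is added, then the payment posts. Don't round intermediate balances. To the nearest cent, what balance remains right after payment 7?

Monthly rate r = 18.1%/12 = 1.50833% = 0.0150833.
Each month: B ← B·(1+r) − $1,220.00.
Month 1: interest $323.53; balance after payment $20,553.16.
Month 2: interest $310.01; balance after payment $19,643.17.
Month 3: interest $296.28; balance after payment $18,719.46.
Month 4: interest $282.35; balance after payment $17,781.81.
Month 5: interest $268.21; balance after payment $16,830.02.
Month 6: interest $253.85; balance after payment $15,863.87.
Month 7: interest $239.28; balance after payment $14,883.15.

$14,883.15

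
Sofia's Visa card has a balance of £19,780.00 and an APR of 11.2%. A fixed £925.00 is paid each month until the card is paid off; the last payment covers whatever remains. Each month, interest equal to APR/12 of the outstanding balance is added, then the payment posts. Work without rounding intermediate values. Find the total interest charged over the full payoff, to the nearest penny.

Monthly rate r = 11.2%/12 = 0.933333% = 0.00933333.
Payoff takes n = ⌈−ln(1 − rB₀/P)/ln(1+r)⌉ = ⌈23.963⌉ = 24 payments; the last is £891.30.
Total paid = 23·£925.00 + £891.30 = £22,166.30.
Total interest = total paid − principal = £22,166.30 − £19,780.00 = £2,386.30.

£2,386.30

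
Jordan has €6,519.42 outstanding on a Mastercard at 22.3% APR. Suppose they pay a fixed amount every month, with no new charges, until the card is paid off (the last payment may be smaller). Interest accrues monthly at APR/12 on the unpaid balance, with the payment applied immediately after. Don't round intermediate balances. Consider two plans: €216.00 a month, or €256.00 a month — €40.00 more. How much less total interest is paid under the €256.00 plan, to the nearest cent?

Monthly rate r = 22.3%/12 = 1.85833% = 0.0185833.
At €216.00/mo: n = ⌈−ln(1 − rB₀/P)/ln(1+r)⌉ = 45 payments (last €151.12); total interest = total paid − €6,519.42 = €3,135.70.
At €256.00/mo: 35 payments (last €208.89); total interest €2,393.47.
Interest saved = €3,135.70 − €2,393.47 = €742.23.

€742.23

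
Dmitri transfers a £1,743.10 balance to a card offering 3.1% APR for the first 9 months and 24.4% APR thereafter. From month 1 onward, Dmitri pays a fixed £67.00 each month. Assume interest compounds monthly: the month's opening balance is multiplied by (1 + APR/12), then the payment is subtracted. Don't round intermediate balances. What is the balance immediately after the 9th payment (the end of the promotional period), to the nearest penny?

Promo months 1–9 at r₀ = 3.1%/12 = 0.00258333; months 10+ at r₁ = 24.4%/12 = 0.0203333.
After month 9: iterate B ← B·(1+r₀) − £67.00 for 9 months → £1,174.78.

£1,174.78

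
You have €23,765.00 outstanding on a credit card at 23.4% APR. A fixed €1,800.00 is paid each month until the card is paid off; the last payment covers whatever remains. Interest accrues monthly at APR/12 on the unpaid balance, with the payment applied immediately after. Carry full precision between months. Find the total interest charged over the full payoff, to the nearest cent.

€3,983.55

Monthly rate r = 23.4%/12 = 1.95% = 0.0195.
Payoff takes n = ⌈−ln(1 − rB₀/P)/ln(1+r)⌉ = ⌈15.414⌉ = 16 payments; the last is €748.55.
Total paid = 15·€1,800.00 + €748.55 = €27,748.55.
Total interest = total paid − principal = €27,748.55 − €23,765.00 = €3,983.55.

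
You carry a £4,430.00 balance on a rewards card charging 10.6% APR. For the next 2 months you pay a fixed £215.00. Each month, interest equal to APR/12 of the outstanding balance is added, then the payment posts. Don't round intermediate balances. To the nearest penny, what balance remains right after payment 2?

Monthly rate r = 10.6%/12 = 0.883333% = 0.00883333.
Each month: B ← B·(1+r) − £215.00.
Month 1: interest £39.13; balance after payment £4,254.13.
Month 2: interest £37.58; balance after payment £4,076.71.

£4,076.71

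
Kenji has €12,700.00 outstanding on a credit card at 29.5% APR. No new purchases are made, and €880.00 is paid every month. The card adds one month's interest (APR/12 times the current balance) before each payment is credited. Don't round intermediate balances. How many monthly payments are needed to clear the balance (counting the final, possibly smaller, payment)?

Monthly rate r = 29.5%/12 = 2.45833% = 0.0245833.
Recurrence: B ← B·(1+r) − €880.00.
Month 1: interest €312.21; balance after payment €12,132.21.
Month 2: interest €298.25; balance after payment €11,550.46.
Closed form: n = −ln(1 − rB₀/P)/ln(1+r) = −ln(0.64522)/ln(1.02458) ≈ 18.042, so the balance reaches zero during payment 19.

19 payments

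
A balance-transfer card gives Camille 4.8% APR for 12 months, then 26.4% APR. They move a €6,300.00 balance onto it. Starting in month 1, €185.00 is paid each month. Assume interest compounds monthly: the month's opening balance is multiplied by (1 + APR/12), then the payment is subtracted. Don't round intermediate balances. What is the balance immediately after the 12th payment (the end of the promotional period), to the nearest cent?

Promo months 1–12 at r₀ = 4.8%/12 = 0.004; months 13+ at r₁ = 26.4%/12 = 0.022.
After month 12: iterate B ← B·(1+r₀) − €185.00 for 12 months → €4,339.65.

€4,339.65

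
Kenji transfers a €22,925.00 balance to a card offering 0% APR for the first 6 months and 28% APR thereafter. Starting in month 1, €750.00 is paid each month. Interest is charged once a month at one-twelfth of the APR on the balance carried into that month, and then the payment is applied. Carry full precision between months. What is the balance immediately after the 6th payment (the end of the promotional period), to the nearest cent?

€18,425.00

Promo months 1–6 at r₀ = 0%/12 = 0; months 7+ at r₁ = 28%/12 = 0.0233333.
After month 6 (no interest yet): B = €22,925.00 − 6·€750.00 = €18,425.00.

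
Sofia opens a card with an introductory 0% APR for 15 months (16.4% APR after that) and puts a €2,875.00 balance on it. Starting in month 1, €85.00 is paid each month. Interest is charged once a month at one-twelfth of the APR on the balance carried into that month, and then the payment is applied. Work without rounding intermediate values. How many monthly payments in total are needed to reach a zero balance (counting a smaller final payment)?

37 months

Promo months 1–15 at r₀ = 0%/12 = 0; months 16+ at r₁ = 16.4%/12 = 0.0136667.
After month 15 (no interest yet): B = €2,875.00 − 15·€85.00 = €1,600.00.
Then at r₁ with €85.00/mo: n₂ = −ln(1 − r₁·B/P)/ln(1+r₁) ≈ 21.91 → 22 more payments.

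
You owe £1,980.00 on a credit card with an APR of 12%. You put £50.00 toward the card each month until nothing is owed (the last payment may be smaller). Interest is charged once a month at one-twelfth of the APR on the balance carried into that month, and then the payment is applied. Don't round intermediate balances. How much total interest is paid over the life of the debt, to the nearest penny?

£553.54

Monthly rate r = 12%/12 = 1% = 0.01.
Payoff takes n = ⌈−ln(1 − rB₀/P)/ln(1+r)⌉ = ⌈50.670⌉ = 51 payments; the last is £33.54.
Total paid = 50·£50.00 + £33.54 = £2,533.54.
Total interest = total paid − principal = £2,533.54 − £1,980.00 = £553.54.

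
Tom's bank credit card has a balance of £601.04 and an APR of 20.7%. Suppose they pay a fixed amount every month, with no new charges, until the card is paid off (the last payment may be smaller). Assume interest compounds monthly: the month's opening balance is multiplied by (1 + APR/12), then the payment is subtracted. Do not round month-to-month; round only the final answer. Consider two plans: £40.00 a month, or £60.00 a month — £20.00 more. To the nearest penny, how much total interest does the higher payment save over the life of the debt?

Monthly rate r = 20.7%/12 = 1.725% = 0.01725.
At £40.00/mo: n = ⌈−ln(1 − rB₀/P)/ln(1+r)⌉ = 18 payments (last £21.77); total interest = total paid − £601.04 = £100.73.
At £60.00/mo: 12 payments (last £5.57); total interest £64.53.
Interest saved = £100.73 − £64.53 = £36.20.

£36.20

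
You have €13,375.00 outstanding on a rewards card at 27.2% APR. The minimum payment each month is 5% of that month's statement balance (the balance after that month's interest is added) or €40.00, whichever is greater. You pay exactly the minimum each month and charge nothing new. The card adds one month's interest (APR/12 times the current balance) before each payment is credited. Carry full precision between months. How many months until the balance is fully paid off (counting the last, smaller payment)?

Monthly rate r = 27.2%/12 = 2.26667% = 0.0226667.
While 5% of the post-interest balance exceeds €40.00, each month B ← (B·(1+r))·(1 − 0.05), i.e. B shrinks by the factor (1+r)·0.95 = 0.97153.
This holds for months 1–99. Entering month 100 the balance is €766.67; 5% of the post-interest balance is now below €40.00, so the flat €40.00 minimum applies from here.
From month 100 a fixed €40.00 at rate r clears €766.67 in 26 more payments. Total: 99 + 26 = 125 months.

125 months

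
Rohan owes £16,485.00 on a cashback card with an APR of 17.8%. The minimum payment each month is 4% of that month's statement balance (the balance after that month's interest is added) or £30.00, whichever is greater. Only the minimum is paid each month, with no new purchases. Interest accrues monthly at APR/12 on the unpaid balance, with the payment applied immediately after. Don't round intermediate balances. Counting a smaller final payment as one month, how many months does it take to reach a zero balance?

150 months

Monthly rate r = 17.8%/12 = 1.48333% = 0.0148333.
While 4% of the post-interest balance exceeds £30.00, each month B ← (B·(1+r))·(1 − 0.04), i.e. B shrinks by the factor (1+r)·0.96 = 0.97424.
This holds for months 1–119. Entering month 120 the balance is £738.48; 4% of the post-interest balance is now below £30.00, so the flat £30.00 minimum applies from here.
From month 120 a fixed £30.00 at rate r clears £738.48 in 31 more payments. Total: 119 + 31 = 150 months.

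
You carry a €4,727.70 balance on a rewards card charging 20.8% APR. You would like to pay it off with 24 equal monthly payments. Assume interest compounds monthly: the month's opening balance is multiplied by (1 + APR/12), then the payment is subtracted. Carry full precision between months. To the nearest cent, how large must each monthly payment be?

€242.47

Monthly rate r = 20.8%/12 = 1.73333% = 0.0173333.
Level-payment amortization: P = B₀·r / (1 − (1+r)^(−n)) = 4727.70·0.0173333 / (1 − 1.01733^(−24)).
Denominator 1 − (1+r)^(−24) = 0.337964298.
P = 81.9468 / 0.337964298 ≈ 242.47.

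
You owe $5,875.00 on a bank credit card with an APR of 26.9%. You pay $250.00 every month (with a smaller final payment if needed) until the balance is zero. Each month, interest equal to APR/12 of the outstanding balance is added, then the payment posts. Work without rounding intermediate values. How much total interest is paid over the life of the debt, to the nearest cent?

Monthly rate r = 26.9%/12 = 2.24167% = 0.0224167.
Payoff takes n = ⌈−ln(1 − rB₀/P)/ln(1+r)⌉ = ⌈33.751⌉ = 34 payments; the last is $188.16.
Total paid = 33·$250.00 + $188.16 = $8,438.16.
Total interest = total paid − principal = $8,438.16 − $5,875.00 = $2,563.16.

$2,563.16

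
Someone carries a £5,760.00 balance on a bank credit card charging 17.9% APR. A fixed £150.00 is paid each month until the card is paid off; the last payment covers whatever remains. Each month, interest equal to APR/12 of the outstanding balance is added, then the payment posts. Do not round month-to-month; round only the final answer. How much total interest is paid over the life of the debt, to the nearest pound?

Monthly rate r = 17.9%/12 = 1.49167% = 0.0149167.
Payoff takes n = ⌈−ln(1 − rB₀/P)/ln(1+r)⌉ = ⌈57.441⌉ = 58 payments; the last is £66.45.
Total paid = 57·£150.00 + £66.45 = £8,616.45.
Total interest = total paid − principal = £8,616.45 − £5,760.00 = £2,856.45.

£2,856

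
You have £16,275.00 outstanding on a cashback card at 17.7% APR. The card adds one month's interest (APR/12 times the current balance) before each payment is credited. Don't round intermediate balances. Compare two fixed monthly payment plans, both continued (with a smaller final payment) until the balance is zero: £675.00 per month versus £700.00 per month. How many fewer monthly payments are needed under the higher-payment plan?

Monthly rate r = 17.7%/12 = 1.475% = 0.01475.
At £675.00/mo: n = ⌈−ln(1 − rB₀/P)/ln(1+r)⌉ = 31 payments (last £10.57); total interest = total paid − £16,275.00 = £3,985.57.
At £700.00/mo: 29 payments (last £478.81); total interest £3,803.81.
Payments saved = 31 − 29 = 2.

2 fewer payments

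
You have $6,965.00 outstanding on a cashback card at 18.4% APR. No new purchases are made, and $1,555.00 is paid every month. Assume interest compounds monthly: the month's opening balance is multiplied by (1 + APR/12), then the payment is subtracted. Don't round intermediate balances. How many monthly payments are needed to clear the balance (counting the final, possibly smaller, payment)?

5 payments

Monthly rate r = 18.4%/12 = 1.53333% = 0.0153333.
Recurrence: B ← B·(1+r) − $1,555.00.
Month 1: interest $106.80; balance after payment $5,516.80.
Month 2: interest $84.59; balance after payment $4,046.39.
Month 3: interest $62.04; balance after payment $2,553.43.
Month 4: interest $39.15; balance after payment $1,037.58.
Month 5: interest $15.91; balance after payment $0.00.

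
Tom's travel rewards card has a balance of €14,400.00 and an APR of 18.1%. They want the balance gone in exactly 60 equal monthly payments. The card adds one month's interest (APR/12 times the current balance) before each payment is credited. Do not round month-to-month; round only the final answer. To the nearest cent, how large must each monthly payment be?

Monthly rate r = 18.1%/12 = 1.50833% = 0.0150833.
Level-payment amortization: P = B₀·r / (1 − (1+r)^(−n)) = 14400.00·0.0150833 / (1 − 1.01508^(−60)).
Denominator 1 − (1+r)^(−60) = 0.592715229.
P = 217.2 / 0.592715229 ≈ 366.45.

€366.45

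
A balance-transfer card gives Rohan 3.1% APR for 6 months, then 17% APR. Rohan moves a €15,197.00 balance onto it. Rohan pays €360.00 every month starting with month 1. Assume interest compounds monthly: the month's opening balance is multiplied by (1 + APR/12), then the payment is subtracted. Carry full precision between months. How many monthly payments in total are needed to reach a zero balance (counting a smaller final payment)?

Promo months 1–6 at r₀ = 3.1%/12 = 0.00258333; months 7+ at r₁ = 17%/12 = 0.0141667.
After month 6: iterate B ← B·(1+r₀) − €360.00 for 6 months → €13,260.08.
Then at r₁ with €360.00/mo: n₂ = −ln(1 − r₁·B/P)/ln(1+r₁) ≈ 52.44 → 53 more payments.

59 payments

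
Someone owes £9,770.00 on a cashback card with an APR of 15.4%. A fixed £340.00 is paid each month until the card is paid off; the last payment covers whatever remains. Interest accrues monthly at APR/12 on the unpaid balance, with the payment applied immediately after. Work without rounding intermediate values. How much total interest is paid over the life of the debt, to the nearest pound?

£2,497

Monthly rate r = 15.4%/12 = 1.28333% = 0.0128333.
Payoff takes n = ⌈−ln(1 − rB₀/P)/ln(1+r)⌉ = ⌈36.080⌉ = 37 payments; the last is £27.46.
Total paid = 36·£340.00 + £27.46 = £12,267.46.
Total interest = total paid − principal = £12,267.46 − £9,770.00 = £2,497.46.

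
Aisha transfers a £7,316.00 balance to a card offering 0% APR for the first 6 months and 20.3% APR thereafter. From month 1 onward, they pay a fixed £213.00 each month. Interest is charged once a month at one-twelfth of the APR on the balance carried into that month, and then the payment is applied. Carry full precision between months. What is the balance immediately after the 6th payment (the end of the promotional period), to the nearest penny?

Promo months 1–6 at r₀ = 0%/12 = 0; months 7+ at r₁ = 20.3%/12 = 0.0169167.
After month 6 (no interest yet): B = £7,316.00 − 6·£213.00 = £6,038.00.

£6,038.00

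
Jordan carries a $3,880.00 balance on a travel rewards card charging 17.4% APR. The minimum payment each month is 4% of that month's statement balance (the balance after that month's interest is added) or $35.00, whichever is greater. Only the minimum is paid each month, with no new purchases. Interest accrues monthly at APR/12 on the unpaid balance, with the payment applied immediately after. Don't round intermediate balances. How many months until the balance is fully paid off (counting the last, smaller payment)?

Monthly rate r = 17.4%/12 = 1.45% = 0.0145.
While 4% of the post-interest balance exceeds $35.00, each month B ← (B·(1+r))·(1 − 0.04), i.e. B shrinks by the factor (1+r)·0.96 = 0.97392.
This holds for months 1–57. Entering month 58 the balance is $860.32; 4% of the post-interest balance is now below $35.00, so the flat $35.00 minimum applies from here.
From month 58 a fixed $35.00 at rate r clears $860.32 in 31 more payments. Total: 57 + 31 = 88 months.

88 months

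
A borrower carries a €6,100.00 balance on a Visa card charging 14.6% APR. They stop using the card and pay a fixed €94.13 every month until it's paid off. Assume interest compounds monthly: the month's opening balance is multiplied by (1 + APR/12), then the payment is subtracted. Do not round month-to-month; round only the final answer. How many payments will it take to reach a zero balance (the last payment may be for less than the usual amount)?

129 payments

Monthly rate r = 14.6%/12 = 1.21667% = 0.0121667.
Recurrence: B ← B·(1+r) − €94.13.
Month 1: interest €74.22; balance after payment €6,080.09.
Month 2: interest €73.97; balance after payment €6,059.93.
Closed form: n = −ln(1 − rB₀/P)/ln(1+r) = −ln(0.21155)/ln(1.01217) ≈ 128.443, so the balance reaches zero during payment 129.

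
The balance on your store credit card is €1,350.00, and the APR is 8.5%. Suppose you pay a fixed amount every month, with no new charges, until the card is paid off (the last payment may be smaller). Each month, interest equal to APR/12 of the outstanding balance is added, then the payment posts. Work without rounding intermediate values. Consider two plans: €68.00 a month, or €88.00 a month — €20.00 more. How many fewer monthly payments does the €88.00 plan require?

5 fewer payments

Monthly rate r = 8.5%/12 = 0.708333% = 0.00708333.
At €68.00/mo: n = ⌈−ln(1 − rB₀/P)/ln(1+r)⌉ = 22 payments (last €32.09); total interest = total paid − €1,350.00 = €110.09.
At €88.00/mo: 17 payments (last €26.26); total interest €84.26.
Payments saved = 22 − 17 = 5.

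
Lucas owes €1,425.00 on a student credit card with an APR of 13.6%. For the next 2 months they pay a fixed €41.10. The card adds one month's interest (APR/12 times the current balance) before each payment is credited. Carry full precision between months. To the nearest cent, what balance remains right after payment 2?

Monthly rate r = 13.6%/12 = 1.13333% = 0.0113333.
Each month: B ← B·(1+r) − €41.10.
Month 1: interest €16.15; balance after payment €1,400.05.
Month 2: interest €15.87; balance after payment €1,374.82.

€1,374.82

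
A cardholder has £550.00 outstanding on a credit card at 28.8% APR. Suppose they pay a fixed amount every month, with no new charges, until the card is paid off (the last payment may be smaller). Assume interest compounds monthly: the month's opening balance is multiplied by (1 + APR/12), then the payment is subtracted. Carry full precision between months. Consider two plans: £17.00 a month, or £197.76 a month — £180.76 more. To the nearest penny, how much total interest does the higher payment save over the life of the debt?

Monthly rate r = 28.8%/12 = 2.4% = 0.024.
At £17.00/mo: n = ⌈−ln(1 − rB₀/P)/ln(1+r)⌉ = 64 payments (last £2.95); total interest = total paid − £550.00 = £523.95.
At £197.76/mo: 3 payments (last £180.69); total interest £26.21.
Interest saved = £523.95 − £26.21 = £497.74.

£497.74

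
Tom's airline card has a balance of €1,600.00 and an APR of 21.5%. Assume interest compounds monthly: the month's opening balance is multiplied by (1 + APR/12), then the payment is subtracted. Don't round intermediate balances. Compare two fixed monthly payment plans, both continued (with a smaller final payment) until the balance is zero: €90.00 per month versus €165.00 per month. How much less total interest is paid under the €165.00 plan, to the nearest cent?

€170.25

Monthly rate r = 21.5%/12 = 1.79167% = 0.0179167.
At €90.00/mo: n = ⌈−ln(1 − rB₀/P)/ln(1+r)⌉ = 22 payments (last €53.75); total interest = total paid − €1,600.00 = €343.75.
At €165.00/mo: 11 payments (last €123.50); total interest €173.50.
Interest saved = €343.75 − €173.50 = €170.25.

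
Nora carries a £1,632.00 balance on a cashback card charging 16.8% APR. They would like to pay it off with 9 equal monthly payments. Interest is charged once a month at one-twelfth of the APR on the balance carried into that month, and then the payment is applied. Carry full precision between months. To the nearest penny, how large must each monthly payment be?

£194.26

Monthly rate r = 16.8%/12 = 1.4% = 0.014.
Level-payment amortization: P = B₀·r / (1 − (1+r)^(−n)) = 1632.00·0.014 / (1 − 1.014^(−9)).
Denominator 1 − (1+r)^(−9) = 0.117614414.
P = 22.848 / 0.117614414 ≈ 194.26.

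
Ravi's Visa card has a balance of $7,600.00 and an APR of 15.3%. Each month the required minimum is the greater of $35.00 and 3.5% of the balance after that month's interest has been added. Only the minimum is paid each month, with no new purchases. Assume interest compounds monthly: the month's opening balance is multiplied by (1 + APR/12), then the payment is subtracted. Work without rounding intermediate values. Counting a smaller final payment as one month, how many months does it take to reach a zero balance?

Monthly rate r = 15.3%/12 = 1.275% = 0.01275.
While 3.5% of the post-interest balance exceeds $35.00, each month B ← (B·(1+r))·(1 − 0.035), i.e. B shrinks by the factor (1+r)·0.965 = 0.9773.
This holds for months 1–89. Entering month 90 the balance is $985.02; 3.5% of the post-interest balance is now below $35.00, so the flat $35.00 minimum applies from here.
From month 90 a fixed $35.00 at rate r clears $985.02 in 36 more payments. Total: 89 + 36 = 125 months.

125 months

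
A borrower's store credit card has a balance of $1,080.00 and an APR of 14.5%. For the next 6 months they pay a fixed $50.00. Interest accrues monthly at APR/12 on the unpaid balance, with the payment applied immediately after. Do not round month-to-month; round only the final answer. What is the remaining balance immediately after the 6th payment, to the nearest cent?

$851.49

Monthly rate r = 14.5%/12 = 1.20833% = 0.0120833.
Each month: B ← B·(1+r) − $50.00.
Month 1: interest $13.05; balance after payment $1,043.05.
Month 2: interest $12.60; balance after payment $1,005.65.
Month 3: interest $12.15; balance after payment $967.81.
Month 4: interest $11.69; balance after payment $929.50.
Month 5: interest $11.23; balance after payment $890.73.
Month 6: interest $10.76; balance after payment $851.49.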